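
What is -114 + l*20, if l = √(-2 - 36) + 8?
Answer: 46 + 20*I*√38 ≈ 46.0 + 123.29*I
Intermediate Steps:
l = 8 + I*√38 (l = √(-38) + 8 = I*√38 + 8 = 8 + I*√38 ≈ 8.0 + 6.1644*I)
-114 + l*20 = -114 + (8 + I*√38)*20 = -114 + (160 + 20*I*√38) = 46 + 20*I*√38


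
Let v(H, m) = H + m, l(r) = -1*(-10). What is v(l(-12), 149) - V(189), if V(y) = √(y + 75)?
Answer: 159 - 2*√66 ≈ 142.75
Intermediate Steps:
l(r) = 10
V(y) = √(75 + y)
v(l(-12), 149) - V(189) = (10 + 149) - √(75 + 189) = 159 - √264 = 159 - 2*√66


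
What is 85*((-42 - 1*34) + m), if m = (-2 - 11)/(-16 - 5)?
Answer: -134555/21 ≈ -6407.4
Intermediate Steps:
m = 13/21 (m = -13/(-21) = -13*(-1/21) = 13/21 ≈ 0.61905)
85*((-42 - 1*34) + m) = 85*((-42 - 1*34) + 13/21) = 85*((-42 - 34) + 13/21) = 85*(-76 + 13/21) = 85*(-1583/21) = -134555/21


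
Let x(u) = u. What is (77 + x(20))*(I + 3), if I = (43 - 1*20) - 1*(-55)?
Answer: 7857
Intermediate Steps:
I = 78 (I = (43 - 20) + 55 = 23 + 55 = 78)
(77 + x(20))*(I + 3) = (77 + 20)*(78 + 3) = 97*81 = 7857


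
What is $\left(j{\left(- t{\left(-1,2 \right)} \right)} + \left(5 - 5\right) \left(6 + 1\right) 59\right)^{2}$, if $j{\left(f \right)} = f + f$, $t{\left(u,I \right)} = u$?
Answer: $4$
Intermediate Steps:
$j{\left(f \right)} = 2 f$
$\left(j{\left(- t{\left(-1,2 \right)} \right)} + \left(5 - 5\right) \left(6 + 1\right) 59\right)^{2} = \left(2 \left(\left(-1\right) \left(-1\right)\right) + \left(5 - 5\right) \left(6 + 1\right) 59\right)^{2} = \left(2 \cdot 1 + 0 \cdot 7 \cdot 59\right)^{2} = \left(2 + 0 \cdot 59\right)^{2} = \left(2 + 0\right)^{2} = 2^{2} = 4$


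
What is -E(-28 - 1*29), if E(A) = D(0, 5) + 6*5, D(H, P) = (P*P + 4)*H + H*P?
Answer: -30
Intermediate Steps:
D(H, P) = H*P + H*(4 + P²) (D(H, P) = (P² + 4)*H + H*P = (4 + P²)*H + H*P = H*(4 + P²) + H*P = H*P + H*(4 + P²))
E(A) = 30 (E(A) = 0*(4 + 5 + 5²) + 6*5 = 0*(4 + 5 + 25) + 30 = 0*34 + 30 = 0 + 30 = 30)
-E(-28 - 1*29) = -1*30 = -30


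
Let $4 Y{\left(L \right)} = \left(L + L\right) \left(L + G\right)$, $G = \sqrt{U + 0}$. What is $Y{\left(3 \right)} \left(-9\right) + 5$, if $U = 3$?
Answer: $- \frac{71}{2} - \frac{27 \sqrt{3}}{2} \approx -58.883$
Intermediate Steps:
$G = \sqrt{3}$ ($G = \sqrt{3 + 0} = \sqrt{3} \approx 1.732$)
$Y{\left(L \right)} = \frac{L \left(L + \sqrt{3}\right)}{2}$ ($Y{\left(L \right)} = \frac{\left(L + L\right) \left(L + \sqrt{3}\right)}{4} = \frac{2 L \left(L + \sqrt{3}\right)}{4} = \frac{L \left(L + \sqrt{3}\right)}{2}$)
$Y{\left(3 \right)} \left(-9\right) + 5 = \frac{1}{2} \cdot 3 \left(3 + \sqrt{3}\right) \left(-9\right) + 5 = \left(\frac{9}{2} + \frac{3 \sqrt{3}}{2}\right) \left(-9\right) + 5 = \left(- \frac{81}{2} - \frac{27 \sqrt{3}}{2}\right) + 5 = - \frac{71}{2} - \frac{27 \sqrt{3}}{2}$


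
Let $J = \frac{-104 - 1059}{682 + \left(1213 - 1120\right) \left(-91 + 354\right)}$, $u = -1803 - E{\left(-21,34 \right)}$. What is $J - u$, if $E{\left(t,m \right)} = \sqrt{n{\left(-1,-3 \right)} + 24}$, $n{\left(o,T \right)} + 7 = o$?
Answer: $\frac{45428624}{25141} \approx 1807.0$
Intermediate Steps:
$n{\left(o,T \right)} = -7 + o$
$E{\left(t,m \right)} = 4$ ($E{\left(t,m \right)} = \sqrt{\left(-7 - 1\right) + 24} = \sqrt{-8 + 24} = \sqrt{16} = 4$)
$u = -1807$ ($u = -1803 - 4 = -1807$)
$J = - \frac{1163}{25141}$ ($J = - \frac{1163}{682 + 93 \cdot 263} = - \frac{1163}{682 + 24459} = - \frac{1163}{25141} \approx -0.046259$)
$J - u = - \frac{1163}{25141} - -1807 = - \frac{1163}{25141} + 1807 = \frac{45428624}{25141}$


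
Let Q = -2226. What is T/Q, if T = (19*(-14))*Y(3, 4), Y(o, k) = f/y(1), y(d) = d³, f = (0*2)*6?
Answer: 0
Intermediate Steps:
f = 0 (f = 0*6 = 0)
Y(o, k) = 0 (Y(o, k) = 0/(1³) = 0/1 = 0*1 = 0)
T = 0 (T = (19*(-14))*0 = -266*0 = 0)
T/Q = 0/(-2226) = 0*(-1/2226) = 0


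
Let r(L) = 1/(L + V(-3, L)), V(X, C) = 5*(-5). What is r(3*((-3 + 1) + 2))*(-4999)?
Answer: 4999/25 ≈ 199.96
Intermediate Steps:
V(X, C) = -25
r(L) = 1/(-25 + L) (r(L) = 1/(L - 25) = 1/(-25 + L))
r(3*((-3 + 1) + 2))*(-4999) = -4999/(-25 + 3*((-3 + 1) + 2)) = -4999/(-25 + 3*(-2 + 2)) = -4999/(-25 + 3*0) = -4999/(-25 + 0) = -4999/(-25) = -1/25*(-4999) = 4999/25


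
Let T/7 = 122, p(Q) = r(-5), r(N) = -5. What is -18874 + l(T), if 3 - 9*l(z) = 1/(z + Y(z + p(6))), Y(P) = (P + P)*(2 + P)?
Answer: -245596758277/13012668 ≈ -18874.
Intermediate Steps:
p(Q) = -5
T = 854 (T = 7*122 = 854)
Y(P) = 2*P*(2 + P) (Y(P) = (2*P)*(2 + P) = 2*P*(2 + P))
l(z) = ⅓ - 1/(9*(z + 2*(-5 + z)*(-3 + z))) (l(z) = ⅓ - 1/(9*(z + 2*(z - 5)*(2 + (z - 5)))) = ⅓ - 1/(9*(z + 2*(-5 + z)*(2 + (-5 + z)))) = ⅓ - 1/(9*(z + 2*(-5 + z)*(-3 + z))))
-18874 + l(T) = -18874 + (89 - 45*854 + 6*854²)/(9*(30 - 15*854 + 2*854²)) = -18874 + (89 - 38430 + 6*729316)/(9*(30 - 12810 + 2*729316)) = -18874 + (89 - 38430 + 4375896)/(9*(30 - 12810 + 1458632)) = -18874 + (⅑)*4337555/1445852 = -18874 + (⅑)*(1/1445852)*4337555 = -18874 + 4337555/13012668 = -245596758277/13012668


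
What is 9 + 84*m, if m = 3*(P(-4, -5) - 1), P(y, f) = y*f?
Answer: 4797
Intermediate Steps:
P(y, f) = f*y
m = 57 (m = 3*(-5*(-4) - 1) = 3*(20 - 1) = 3*19 = 57)
9 + 84*m = 9 + 84*57 = 9 + 4788 = 4797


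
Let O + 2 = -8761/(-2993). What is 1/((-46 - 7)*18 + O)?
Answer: -2993/2852547 ≈ -0.0010492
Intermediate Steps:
O = 2775/2993 (O = -2 - 8761/(-2993) = -2 - 8761*(-1/2993) = -2 + 8761/2993 = 2775/2993 ≈ 0.92716)
1/((-46 - 7)*18 + O) = 1/((-46 - 7)*18 + 2775/2993) = 1/(-53*18 + 2775/2993) = 1/(-954 + 2775/2993) = 1/(-2852547/2993) = -2993/2852547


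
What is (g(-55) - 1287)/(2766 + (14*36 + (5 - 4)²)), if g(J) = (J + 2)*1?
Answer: -1340/3271 ≈ -0.40966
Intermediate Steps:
g(J) = 2 + J (g(J) = (2 + J)*1 = 2 + J)
(g(-55) - 1287)/(2766 + (14*36 + (5 - 4)²)) = ((2 - 55) - 1287)/(2766 + (14*36 + (5 - 4)²)) = (-53 - 1287)/(2766 + (504 + 1²)) = -1340/(2766 + (504 + 1)) = -1340/(2766 + 505) = -1340/3271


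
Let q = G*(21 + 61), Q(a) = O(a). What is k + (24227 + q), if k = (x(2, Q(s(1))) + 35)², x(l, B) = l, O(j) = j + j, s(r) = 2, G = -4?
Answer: 25268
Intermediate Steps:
O(j) = 2*j
Q(a) = 2*a
q = -328 (q = -4*(21 + 61) = -4*82 = -328)
k = 1369 (k = (2 + 35)² = 37² = 1369)
k + (24227 + q) = 1369 + (24227 - 328) = 1369 + 23899 = 25268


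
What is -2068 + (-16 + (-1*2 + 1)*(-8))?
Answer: -2076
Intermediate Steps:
-2068 + (-16 + (-1*2 + 1)*(-8)) = -2068 + (-16 + (-2 + 1)*(-8)) = -2068 + (-16 - 1*(-8)) = -2068 + (-16 + 8) = -2068 - 8 = -2076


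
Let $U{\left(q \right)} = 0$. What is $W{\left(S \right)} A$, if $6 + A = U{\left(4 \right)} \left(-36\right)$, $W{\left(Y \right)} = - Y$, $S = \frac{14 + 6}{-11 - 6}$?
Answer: $- \frac{120}{17} \approx -7.0588$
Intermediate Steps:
$S = - \frac{20}{17}$ ($S = \frac{20}{-17} = 20 \left(- \frac{1}{17}\right) = - \frac{20}{17} \approx -1.1765$)
$A = -6$ ($A = -6 + 0 \left(-36\right) = -6 + 0 = -6$)
$W{\left(S \right)} A = \left(-1\right) \left(- \frac{20}{17}\right) \left(-6\right) = \frac{20}{17} \left(-6\right) = - \frac{120}{17}$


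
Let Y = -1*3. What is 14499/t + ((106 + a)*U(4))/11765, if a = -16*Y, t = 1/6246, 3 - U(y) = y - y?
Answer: 1065447271272/11765 ≈ 9.0561e+7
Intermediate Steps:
U(y) = 3 (U(y) = 3 - (y - y) = 3 - 1*0 = 3 + 0 = 3)
Y = -3
t = 1/6246 ≈ 0.00016010
a = 48 (a = -16*(-3) = 48)
14499/t + ((106 + a)*U(4))/11765 = 14499/(1/6246) + ((106 + 48)*3)/11765 = 14499*6246 + (154*3)*(1/11765) = 90560754 + 462*(1/11765) = 90560754 + 462/11765 = 1065447271272/11765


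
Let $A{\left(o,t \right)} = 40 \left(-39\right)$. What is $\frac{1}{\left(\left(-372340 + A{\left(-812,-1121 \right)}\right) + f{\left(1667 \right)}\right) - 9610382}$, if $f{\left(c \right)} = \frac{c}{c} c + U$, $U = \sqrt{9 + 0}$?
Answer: $- \frac{1}{9982612} \approx -1.0017 \cdot 10^{-7}$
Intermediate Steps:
$U = 3$ ($U = \sqrt{9} = 3$)
$A{\left(o,t \right)} = -1560$
$f{\left(c \right)} = 3 + c$ ($f{\left(c \right)} = \frac{c}{c} c + 3 = 1 c + 3 = c + 3 = 3 + c$)
$\frac{1}{\left(\left(-372340 + A{\left(-812,-1121 \right)}\right) + f{\left(1667 \right)}\right) - 9610382} = \frac{1}{\left(\left(-372340 - 1560\right) + \left(3 + 1667\right)\right) - 9610382} = \frac{1}{\left(-373900 + 1670\right) - 9610382} = \frac{1}{-372230 - 9610382} = \frac{1}{-9982612} = - \frac{1}{9982612}$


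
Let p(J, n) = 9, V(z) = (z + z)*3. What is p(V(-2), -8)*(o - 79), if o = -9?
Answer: -792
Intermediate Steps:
V(z) = 6*z (V(z) = (2*z)*3 = 6*z)
p(V(-2), -8)*(o - 79) = 9*(-9 - 79) = 9*(-88) = -792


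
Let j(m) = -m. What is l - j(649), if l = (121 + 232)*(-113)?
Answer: -39240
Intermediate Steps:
l = -39889 (l = 353*(-113) = -39889)
l - j(649) = -39889 - (-1)*649 = -39889 - 1*(-649) = -39889 + 649 = -39240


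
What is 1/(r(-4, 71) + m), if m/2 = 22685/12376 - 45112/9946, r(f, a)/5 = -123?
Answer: -2367148/1468591447 ≈ -0.0016118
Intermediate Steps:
r(f, a) = -615 (r(f, a) = 5*(-123) = -615)
m = -12795427/2367148 (m = 2*(22685/12376 - 45112/9946) = 2*(22685*(1/12376) - 45112*1/9946) = 2*(1745/952 - 22556/4973) = 2*(-12795427/4734296) = -12795427/2367148 ≈ -5.4054)
1/(r(-4, 71) + m) = 1/(-615 - 12795427/2367148) = 1/(-1468591447/2367148) = -2367148/1468591447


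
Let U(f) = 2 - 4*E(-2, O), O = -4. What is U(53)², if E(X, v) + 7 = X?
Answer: 1444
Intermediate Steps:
E(X, v) = -7 + X
U(f) = 38 (U(f) = 2 - 4*(-7 - 2) = 2 - 4*(-9) = 2 + 36 = 38)
U(53)² = 38² = 1444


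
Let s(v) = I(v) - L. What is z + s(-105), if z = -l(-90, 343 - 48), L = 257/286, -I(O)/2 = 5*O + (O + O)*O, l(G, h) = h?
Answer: -12396927/286 ≈ -43346.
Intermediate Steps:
I(O) = -10*O - 4*O² (I(O) = -2*(5*O + (O + O)*O) = -2*(5*O + (2*O)*O) = -2*(5*O + 2*O²) = -2*(2*O² + 5*O) = -10*O - 4*O²)
L = 257/286 (L = 257*(1/286) = 257/286 ≈ 0.89860)
z = -295 (z = -(343 - 48) = -1*295 = -295)
s(v) = -257/286 - 2*v*(5 + 2*v) (s(v) = -2*v*(5 + 2*v) - 1*257/286 = -2*v*(5 + 2*v) - 257/286 = -257/286 - 2*v*(5 + 2*v))
z + s(-105) = -295 + (-257/286 - 2*(-105)*(5 + 2*(-105))) = -295 + (-257/286 - 2*(-105)*(5 - 210)) = -295 + (-257/286 - 2*(-105)*(-205)) = -295 + (-257/286 - 43050) = -295 - 12312557/286 = -12396927/286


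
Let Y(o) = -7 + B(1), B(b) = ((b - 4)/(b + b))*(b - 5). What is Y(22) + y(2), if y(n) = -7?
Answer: -8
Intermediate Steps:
B(b) = (-5 + b)*(-4 + b)/(2*b) (B(b) = ((-4 + b)/((2*b)))*(-5 + b) = ((-4 + b)*(1/(2*b)))*(-5 + b) = ((-4 + b)/(2*b))*(-5 + b) = (-5 + b)*(-4 + b)/(2*b))
Y(o) = -1 (Y(o) = -7 + (1/2)*(20 + 1*(-9 + 1))/1 = -7 + (1/2)*1*(20 + 1*(-8)) = -7 + (1/2)*1*(20 - 8) = -7 + (1/2)*1*12 = -7 + 6 = -1)
Y(22) + y(2) = -1 - 7 = -8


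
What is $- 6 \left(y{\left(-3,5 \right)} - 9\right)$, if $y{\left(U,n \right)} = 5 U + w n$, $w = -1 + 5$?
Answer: $24$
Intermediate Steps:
$w = 4$
$y{\left(U,n \right)} = 4 n + 5 U$ ($y{\left(U,n \right)} = 5 U + 4 n = 4 n + 5 U$)
$- 6 \left(y{\left(-3,5 \right)} - 9\right) = - 6 \left(\left(4 \cdot 5 + 5 \left(-3\right)\right) - 9\right) = - 6 \left(\left(20 - 15\right) - 9\right) = - 6 \left(5 - 9\right) = \left(-6\right) \left(-4\right) = 24$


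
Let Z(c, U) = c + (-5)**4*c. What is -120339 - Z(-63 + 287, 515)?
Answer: -260563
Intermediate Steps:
Z(c, U) = 626*c (Z(c, U) = c + 625*c = 626*c)
-120339 - Z(-63 + 287, 515) = -120339 - 626*(-63 + 287) = -120339 - 626*224 = -120339 - 1*140224 = -120339 - 140224 = -260563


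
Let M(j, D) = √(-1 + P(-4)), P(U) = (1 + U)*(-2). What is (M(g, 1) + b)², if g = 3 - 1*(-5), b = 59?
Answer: (59 + √5)² ≈ 3749.9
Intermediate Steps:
P(U) = -2 - 2*U
g = 8 (g = 3 + 5 = 8)
M(j, D) = √5 (M(j, D) = √(-1 + (-2 - 2*(-4))) = √(-1 + (-2 + 8)) = √(-1 + 6) = √5)
(M(g, 1) + b)² = (√5 + 59)² = (59 + √5)²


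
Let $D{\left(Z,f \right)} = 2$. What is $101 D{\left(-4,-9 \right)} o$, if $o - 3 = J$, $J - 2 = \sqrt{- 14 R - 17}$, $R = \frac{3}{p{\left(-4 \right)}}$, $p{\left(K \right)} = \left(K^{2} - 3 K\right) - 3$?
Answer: $1010 + \frac{202 i \sqrt{467}}{5} \approx 1010.0 + 873.05 i$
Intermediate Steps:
$p{\left(K \right)} = -3 + K^{2} - 3 K$
$R = \frac{3}{25}$ ($R = \frac{3}{-3 + \left(-4\right)^{2} - -12} = \frac{3}{-3 + 16 + 12} = \frac{3}{25} \approx 0.12$)
$J = 2 + \frac{i \sqrt{467}}{5}$ ($J = 2 + \sqrt{\left(-14\right) \frac{3}{25} - 17} = 2 + \sqrt{- \frac{42}{25} - 17} = 2 + \sqrt{- \frac{467}{25}} = 2 + \frac{i \sqrt{467}}{5} \approx 2.0 + 4.322 i$)
$o = 5 + \frac{i \sqrt{467}}{5}$ ($o = 3 + \left(2 + \frac{i \sqrt{467}}{5}\right) = 5 + \frac{i \sqrt{467}}{5} \approx 5.0 + 4.322 i$)
$101 D{\left(-4,-9 \right)} o = 101 \cdot 2 \left(5 + \frac{i \sqrt{467}}{5}\right) = 202 \left(5 + \frac{i \sqrt{467}}{5}\right) = 1010 + \frac{202 i \sqrt{467}}{5}$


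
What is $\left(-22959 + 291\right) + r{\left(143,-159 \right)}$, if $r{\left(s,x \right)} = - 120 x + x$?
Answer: $-3747$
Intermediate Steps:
$r{\left(s,x \right)} = - 119 x$
$\left(-22959 + 291\right) + r{\left(143,-159 \right)} = \left(-22959 + 291\right) - -18921 = -22668 + 18921 = -3747$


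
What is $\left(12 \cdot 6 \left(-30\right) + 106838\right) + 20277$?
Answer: $124955$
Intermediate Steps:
$\left(12 \cdot 6 \left(-30\right) + 106838\right) + 20277 = \left(72 \left(-30\right) + 106838\right) + 20277 = \left(-2160 + 106838\right) + 20277 = 104678 + 20277 = 124955$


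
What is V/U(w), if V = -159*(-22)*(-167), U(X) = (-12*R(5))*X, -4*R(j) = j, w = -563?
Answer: 194722/2815 ≈ 69.173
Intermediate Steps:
R(j) = -j/4
U(X) = 15*X (U(X) = (-(-3)*5)*X = (-12*(-5/4))*X = 15*X)
V = -584166 (V = 3498*(-167) = -584166)
V/U(w) = -584166/(15*(-563)) = -584166/(-8445) = -584166*(-1/8445) = 194722/2815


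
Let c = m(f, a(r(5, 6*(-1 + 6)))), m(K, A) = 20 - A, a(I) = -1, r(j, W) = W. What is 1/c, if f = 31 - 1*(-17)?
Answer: 1/21 ≈ 0.047619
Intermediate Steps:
f = 48 (f = 31 + 17 = 48)
c = 21 (c = 20 - 1*(-1) = 20 + 1 = 21)
1/c = 1/21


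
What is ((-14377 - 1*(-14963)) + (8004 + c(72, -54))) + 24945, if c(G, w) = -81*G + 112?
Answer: 27815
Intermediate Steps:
c(G, w) = 112 - 81*G
((-14377 - 1*(-14963)) + (8004 + c(72, -54))) + 24945 = ((-14377 - 1*(-14963)) + (8004 + (112 - 81*72))) + 24945 = ((-14377 + 14963) + (8004 + (112 - 5832))) + 24945 = (586 + (8004 - 5720)) + 24945 = (586 + 2284) + 24945 = 2870 + 24945 = 27815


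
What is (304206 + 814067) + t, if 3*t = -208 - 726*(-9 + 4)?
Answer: 3358241/3 ≈ 1.1194e+6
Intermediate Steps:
t = 3422/3 (t = (-208 - 726*(-9 + 4))/3 = (-208 - 726*(-5))/3 = (-208 + 3630)/3 = (⅓)*3422 = 3422/3 ≈ 1140.7)
(304206 + 814067) + t = (304206 + 814067) + 3422/3 = 1118273 + 3422/3 = 3358241/3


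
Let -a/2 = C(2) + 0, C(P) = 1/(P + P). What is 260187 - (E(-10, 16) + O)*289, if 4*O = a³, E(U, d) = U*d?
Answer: 9805953/32 ≈ 3.0644e+5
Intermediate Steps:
C(P) = 1/(2*P)
a = -½ (a = -2*((½)/2 + 0) = -2*((½)*(½) + 0) = -2*(¼ + 0) = -2*¼ = -½ ≈ -0.50000)
O = -1/32 (O = (-½)³/4 = (¼)*(-⅛) = -1/32 ≈ -0.031250)
260187 - (E(-10, 16) + O)*289 = 260187 - (-10*16 - 1/32)*289 = 260187 - (-160 - 1/32)*289 = 260187 - (-5121)*289/32 = 260187 - 1*(-1479969/32) = 260187 + 1479969/32 = 9805953/32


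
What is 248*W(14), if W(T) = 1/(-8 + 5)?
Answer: -248/3 ≈ -82.667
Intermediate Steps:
W(T) = -⅓ (W(T) = 1/(-3) = -⅓)
248*W(14) = 248*(-⅓) = -248/3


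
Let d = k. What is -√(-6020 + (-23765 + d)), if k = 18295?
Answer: -I*√11490 ≈ -107.19*I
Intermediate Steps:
d = 18295
-√(-6020 + (-23765 + d)) = -√(-6020 + (-23765 + 18295)) = -√(-6020 - 5470) = -√(-11490) = -I*√11490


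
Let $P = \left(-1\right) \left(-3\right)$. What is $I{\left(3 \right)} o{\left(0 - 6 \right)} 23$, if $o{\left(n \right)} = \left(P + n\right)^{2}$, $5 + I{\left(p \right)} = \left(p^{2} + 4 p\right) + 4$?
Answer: $4140$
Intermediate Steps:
$P = 3$
$I{\left(p \right)} = -1 + p^{2} + 4 p$ ($I{\left(p \right)} = -5 + \left(\left(p^{2} + 4 p\right) + 4\right) = -5 + \left(4 + p^{2} + 4 p\right) = -1 + p^{2} + 4 p$)
$o{\left(n \right)} = \left(3 + n\right)^{2}$
$I{\left(3 \right)} o{\left(0 - 6 \right)} 23 = \left(-1 + 3^{2} + 4 \cdot 3\right) \left(3 + \left(0 - 6\right)\right)^{2} \cdot 23 = \left(-1 + 9 + 12\right) \left(3 + \left(0 - 6\right)\right)^{2} \cdot 23 = 20 \left(3 - 6\right)^{2} \cdot 23 = 20 \left(-3\right)^{2} \cdot 23 = 20 \cdot 9 \cdot 23 = 180 \cdot 23 = 4140$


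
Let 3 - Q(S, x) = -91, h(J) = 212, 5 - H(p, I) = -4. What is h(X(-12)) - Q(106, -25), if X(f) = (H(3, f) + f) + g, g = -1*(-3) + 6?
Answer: 118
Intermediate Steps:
H(p, I) = 9 (H(p, I) = 5 - 1*(-4) = 5 + 4 = 9)
g = 9 (g = 3 + 6 = 9)
X(f) = 18 + f (X(f) = (9 + f) + 9 = 18 + f)
Q(S, x) = 94 (Q(S, x) = 3 - 1*(-91) = 3 + 91 = 94)
h(X(-12)) - Q(106, -25) = 212 - 1*94 = 212 - 94 = 118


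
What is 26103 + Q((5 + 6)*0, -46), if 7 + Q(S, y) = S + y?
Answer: 26050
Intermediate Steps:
Q(S, y) = -7 + S + y (Q(S, y) = -7 + (S + y) = -7 + S + y)
26103 + Q((5 + 6)*0, -46) = 26103 + (-7 + (5 + 6)*0 - 46) = 26103 + (-7 + 11*0 - 46) = 26103 + (-7 + 0 - 46) = 26103 - 53 = 26050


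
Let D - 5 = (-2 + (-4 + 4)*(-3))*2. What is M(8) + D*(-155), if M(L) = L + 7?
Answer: -140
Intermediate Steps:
M(L) = 7 + L
D = 1 (D = 5 + (-2 + (-4 + 4)*(-3))*2 = 5 + (-2 + 0*(-3))*2 = 5 + (-2 + 0)*2 = 5 - 2*2 = 5 - 4 = 1)
M(8) + D*(-155) = (7 + 8) + 1*(-155) = 15 - 155 = -140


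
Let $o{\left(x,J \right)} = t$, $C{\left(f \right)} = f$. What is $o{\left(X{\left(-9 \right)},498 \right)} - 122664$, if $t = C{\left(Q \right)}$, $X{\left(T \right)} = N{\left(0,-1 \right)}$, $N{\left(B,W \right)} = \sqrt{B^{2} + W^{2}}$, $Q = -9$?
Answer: $-122673$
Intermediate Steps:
$X{\left(T \right)} = 1$ ($X{\left(T \right)} = \sqrt{0^{2} + \left(-1\right)^{2}} = \sqrt{0 + 1} = \sqrt{1} = 1$)
$t = -9$
$o{\left(x,J \right)} = -9$
$o{\left(X{\left(-9 \right)},498 \right)} - 122664 = -9 - 122664 = -122673$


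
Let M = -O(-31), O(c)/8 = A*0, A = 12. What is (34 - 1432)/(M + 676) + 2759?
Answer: 931843/338 ≈ 2756.9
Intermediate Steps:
O(c) = 0 (O(c) = 8*(12*0) = 8*0 = 0)
M = 0 (M = -1*0 = 0)
(34 - 1432)/(M + 676) + 2759 = (34 - 1432)/(0 + 676) + 2759 = -1398/676 + 2759 = -1398*1/676 + 2759 = -699/338 + 2759 = 931843/338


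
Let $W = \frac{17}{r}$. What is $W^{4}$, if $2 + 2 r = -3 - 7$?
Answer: $\frac{83521}{1296} \approx 64.445$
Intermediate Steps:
$r = -6$ ($r = -1 + \frac{-3 - 7}{2} = -1 + \frac{1}{2} \left(-10\right) = -1 - 5 = -6$)
$W = - \frac{17}{6}$ ($W = \frac{17}{-6} = 17 \left(- \frac{1}{6}\right) = - \frac{17}{6} \approx -2.8333$)
$W^{4} = \left(- \frac{17}{6}\right)^{4} = \frac{83521}{1296}$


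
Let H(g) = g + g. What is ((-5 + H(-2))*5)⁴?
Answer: 4100625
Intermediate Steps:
H(g) = 2*g
((-5 + H(-2))*5)⁴ = ((-5 + 2*(-2))*5)⁴ = ((-5 - 4)*5)⁴ = (-9*5)⁴ = (-45)⁴ = 4100625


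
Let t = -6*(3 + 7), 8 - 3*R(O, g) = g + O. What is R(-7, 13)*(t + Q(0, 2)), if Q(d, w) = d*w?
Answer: -40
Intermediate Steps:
R(O, g) = 8/3 - O/3 - g/3 (R(O, g) = 8/3 - (g + O)/3 = 8/3 - (O + g)/3 = 8/3 + (-O/3 - g/3) = 8/3 - O/3 - g/3)
t = -60 (t = -6*10 = -60)
R(-7, 13)*(t + Q(0, 2)) = (8/3 - 1/3*(-7) - 1/3*13)*(-60 + 0*2) = (8/3 + 7/3 - 13/3)*(-60 + 0) = (2/3)*(-60) = -40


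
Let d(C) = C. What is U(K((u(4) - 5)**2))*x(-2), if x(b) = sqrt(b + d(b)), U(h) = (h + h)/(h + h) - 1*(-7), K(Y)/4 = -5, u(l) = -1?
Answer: 16*I ≈ 16.0*I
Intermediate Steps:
K(Y) = -20 (K(Y) = 4*(-5) = -20)
U(h) = 8 (U(h) = (2*h)/((2*h)) + 7 = (2*h)*(1/(2*h)) + 7 = 1 + 7 = 8)
x(b) = sqrt(2)*sqrt(b) (x(b) = sqrt(b + b) = sqrt(2*b) = sqrt(2)*sqrt(b))
U(K((u(4) - 5)**2))*x(-2) = 8*(sqrt(2)*sqrt(-2)) = 8*(sqrt(2)*(I*sqrt(2))) = 8*(2*I) = 16*I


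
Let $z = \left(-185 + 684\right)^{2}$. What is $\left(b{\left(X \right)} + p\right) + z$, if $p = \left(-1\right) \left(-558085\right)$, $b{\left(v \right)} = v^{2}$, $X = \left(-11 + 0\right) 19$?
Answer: $850767$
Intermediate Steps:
$X = -209$ ($X = \left(-11\right) 19 = -209$)
$z = 249001$ ($z = 499^{2} = 249001$)
$p = 558085$
$\left(b{\left(X \right)} + p\right) + z = \left(\left(-209\right)^{2} + 558085\right) + 249001 = \left(43681 + 558085\right) + 249001 = 601766 + 249001 = 850767$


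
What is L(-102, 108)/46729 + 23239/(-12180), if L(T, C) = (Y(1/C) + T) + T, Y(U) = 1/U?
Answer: -1087104511/569159220 ≈ -1.9100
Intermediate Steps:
L(T, C) = C + 2*T (L(T, C) = (1/(1/C) + T) + T = (C + T) + T = C + 2*T)
L(-102, 108)/46729 + 23239/(-12180) = (108 + 2*(-102))/46729 + 23239/(-12180) = (108 - 204)*(1/46729) + 23239*(-1/12180) = -96*1/46729 - 23239/12180 = -96/46729 - 23239/12180 = -1087104511/569159220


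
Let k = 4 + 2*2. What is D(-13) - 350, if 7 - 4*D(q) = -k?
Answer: -1385/4 ≈ -346.25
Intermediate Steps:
k = 8 (k = 4 + 4 = 8)
D(q) = 15/4 (D(q) = 7/4 - (-1)*8/4 = 7/4 - ¼*(-8) = 7/4 + 2 = 15/4)
D(-13) - 350 = 15/4 - 350 = -1385/4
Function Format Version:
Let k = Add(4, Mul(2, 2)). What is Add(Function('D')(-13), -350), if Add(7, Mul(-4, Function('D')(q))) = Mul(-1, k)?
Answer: Rational(-1385, 4) ≈ -346.25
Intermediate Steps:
k = 8 (k = Add(4, 4) = 8)
Function('D')(q) = Rational(15, 4) (Function('D')(q) = Add(Rational(7, 4), Mul(Rational(-1, 4), Mul(-1, 8))) = Add(Rational(7, 4), Mul(Rational(-1, 4), -8)) = Add(Rational(7, 4), 2) = Rational(15, 4))
Add(Function('D')(-13), -350) = Add(Rational(15, 4), -350) = Rational(-1385, 4)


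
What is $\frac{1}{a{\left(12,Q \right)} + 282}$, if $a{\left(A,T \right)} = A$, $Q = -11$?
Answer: $\frac{1}{294} \approx 0.0034014$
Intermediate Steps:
$\frac{1}{a{\left(12,Q \right)} + 282} = \frac{1}{12 + 282} = \frac{1}{294}$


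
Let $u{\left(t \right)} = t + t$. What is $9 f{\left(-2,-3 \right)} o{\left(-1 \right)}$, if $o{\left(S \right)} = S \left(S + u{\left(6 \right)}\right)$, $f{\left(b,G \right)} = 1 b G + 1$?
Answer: $-693$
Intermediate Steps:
$u{\left(t \right)} = 2 t$
$f{\left(b,G \right)} = 1 + G b$ ($f{\left(b,G \right)} = b G + 1 = G b + 1 = 1 + G b$)
$o{\left(S \right)} = S \left(12 + S\right)$ ($o{\left(S \right)} = S \left(S + 2 \cdot 6\right) = S \left(S + 12\right) = S \left(12 + S\right)$)
$9 f{\left(-2,-3 \right)} o{\left(-1 \right)} = 9 \left(1 - -6\right) \left(- (12 - 1)\right) = 9 \left(1 + 6\right) \left(\left(-1\right) 11\right) = 9 \cdot 7 \left(-11\right) = 63 \left(-11\right) = -693$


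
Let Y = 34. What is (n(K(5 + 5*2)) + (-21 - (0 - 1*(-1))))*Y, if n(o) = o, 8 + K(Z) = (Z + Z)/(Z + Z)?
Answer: -986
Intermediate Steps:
K(Z) = -7 (K(Z) = -8 + (Z + Z)/(Z + Z) = -8 + (2*Z)/((2*Z)) = -8 + (2*Z)*(1/(2*Z)) = -8 + 1 = -7)
(n(K(5 + 5*2)) + (-21 - (0 - 1*(-1))))*Y = (-7 + (-21 - (0 - 1*(-1))))*34 = (-7 + (-21 - (0 + 1)))*34 = (-7 + (-21 - 1*1))*34 = (-7 + (-21 - 1))*34 = (-7 - 22)*34 = -29*34 = -986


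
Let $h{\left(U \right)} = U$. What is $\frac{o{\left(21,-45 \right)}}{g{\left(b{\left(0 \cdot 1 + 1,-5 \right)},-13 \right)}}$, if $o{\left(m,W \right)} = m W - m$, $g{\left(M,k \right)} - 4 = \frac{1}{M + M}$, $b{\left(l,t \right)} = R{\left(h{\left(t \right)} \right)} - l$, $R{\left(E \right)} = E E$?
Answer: $- \frac{46368}{193} \approx -240.25$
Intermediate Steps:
$R{\left(E \right)} = E^{2}$
$b{\left(l,t \right)} = t^{2} - l$
$g{\left(M,k \right)} = 4 + \frac{1}{2 M}$ ($g{\left(M,k \right)} = 4 + \frac{1}{M + M} = 4 + \frac{1}{2 M}$)
$o{\left(m,W \right)} = - m + W m$ ($o{\left(m,W \right)} = W m - m = - m + W m$)
$\frac{o{\left(21,-45 \right)}}{g{\left(b{\left(0 \cdot 1 + 1,-5 \right)},-13 \right)}} = \frac{21 \left(-1 - 45\right)}{4 + \frac{1}{2 \left(\left(-5\right)^{2} - \left(0 \cdot 1 + 1\right)\right)}} = \frac{21 \left(-46\right)}{4 + \frac{1}{2 \left(25 - \left(0 + 1\right)\right)}} = - \frac{966}{4 + \frac{1}{2 \left(25 - 1\right)}} = - \frac{966}{4 + \frac{1}{2 \cdot 24}} = - \frac{966}{4 + \frac{1}{2} \cdot \frac{1}{24}} = - \frac{966}{4 + \frac{1}{48}} = - \frac{966}{\frac{193}{48}} = \left(-966\right) \frac{48}{193} = - \frac{46368}{193}$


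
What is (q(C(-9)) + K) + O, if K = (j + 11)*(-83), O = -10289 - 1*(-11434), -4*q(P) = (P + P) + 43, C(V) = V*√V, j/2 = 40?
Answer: -25675/4 + 27*I/2 ≈ -6418.8 + 13.5*I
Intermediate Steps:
j = 80 (j = 2*40 = 80)
C(V) = V^(3/2)
q(P) = -43/4 - P/2 (q(P) = -((P + P) + 43)/4 = -(2*P + 43)/4 = -(43 + 2*P)/4 = -43/4 - P/2)
O = 1145 (O = -10289 + 11434 = 1145)
K = -7553 (K = (80 + 11)*(-83) = 91*(-83) = -7553)
(q(C(-9)) + K) + O = ((-43/4 - (-27)*I/2) - 7553) + 1145 = ((-43/4 + 27*I/2) - 7553) + 1145 = (-30255/4 + 27*I/2) + 1145 = -25675/4 + 27*I/2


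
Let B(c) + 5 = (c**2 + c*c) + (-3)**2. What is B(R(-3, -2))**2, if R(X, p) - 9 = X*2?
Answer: 484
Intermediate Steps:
R(X, p) = 9 + 2*X (R(X, p) = 9 + X*2 = 9 + 2*X)
B(c) = 4 + 2*c**2 (B(c) = -5 + ((c**2 + c*c) + (-3)**2) = -5 + ((c**2 + c**2) + 9) = -5 + (2*c**2 + 9) = -5 + (9 + 2*c**2) = 4 + 2*c**2)
B(R(-3, -2))**2 = (4 + 2*(9 + 2*(-3))**2)**2 = (4 + 2*(9 - 6)**2)**2 = (4 + 2*3**2)**2 = (4 + 2*9)**2 = (4 + 18)**2 = 22**2 = 484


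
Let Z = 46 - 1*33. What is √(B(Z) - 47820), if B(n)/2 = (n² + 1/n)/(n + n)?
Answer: I*√8079382/13 ≈ 218.65*I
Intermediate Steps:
Z = 13 (Z = 46 - 33 = 13)
B(n) = (1/n + n²)/n (B(n) = 2*((n² + 1/n)/(n + n)) = 2*((1/n + n²)/((2*n))) = 2*((1/n + n²)*(1/(2*n))) = 2*((1/n + n²)/(2*n)) = (1/n + n²)/n)
√(B(Z) - 47820) = √((13 + 13⁻²) - 47820) = √((13 + 1/169) - 47820) = √(2198/169 - 47820) = √(-8079382/169) = I*√8079382/13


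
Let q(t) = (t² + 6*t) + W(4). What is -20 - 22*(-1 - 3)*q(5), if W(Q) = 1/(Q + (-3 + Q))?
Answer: 24188/5 ≈ 4837.6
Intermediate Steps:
W(Q) = 1/(-3 + 2*Q)
q(t) = ⅕ + t² + 6*t (q(t) = (t² + 6*t) + 1/(-3 + 2*4) = (t² + 6*t) + 1/(-3 + 8) = (t² + 6*t) + 1/5 = (t² + 6*t) + ⅕ = ⅕ + t² + 6*t)
-20 - 22*(-1 - 3)*q(5) = -20 - 22*(-1 - 3)*(⅕ + 5² + 6*5) = -20 - (-88)*(⅕ + 25 + 30) = -20 - (-88)*276/5 = -20 - 22*(-1104/5) = -20 + 24288/5 = 24188/5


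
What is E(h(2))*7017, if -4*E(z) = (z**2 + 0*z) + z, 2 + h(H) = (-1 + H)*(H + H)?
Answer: -21051/2 ≈ -10526.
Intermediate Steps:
h(H) = -2 + 2*H*(-1 + H) (h(H) = -2 + (-1 + H)*(H + H) = -2 + (-1 + H)*(2*H) = -2 + 2*H*(-1 + H))
E(z) = -z/4 - z**2/4 (E(z) = -((z**2 + 0*z) + z)/4 = -((z**2 + 0) + z)/4 = -(z**2 + z)/4 = -(z + z**2)/4 = -z/4 - z**2/4)
E(h(2))*7017 = -(-2 - 2*2 + 2*2**2)*(1 + (-2 - 2*2 + 2*2**2))/4*7017 = -(-2 - 4 + 2*4)*(1 + (-2 - 4 + 2*4))/4*7017 = -(-2 - 4 + 8)*(1 + (-2 - 4 + 8))/4*7017 = -1/4*2*(1 + 2)*7017 = -1/4*2*3*7017 = -3/2*7017 = -21051/2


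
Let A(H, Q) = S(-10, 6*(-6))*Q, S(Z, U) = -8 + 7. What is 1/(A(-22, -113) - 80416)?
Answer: -1/80303 ≈ -1.2453e-5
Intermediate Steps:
S(Z, U) = -1
A(H, Q) = -Q
1/(A(-22, -113) - 80416) = 1/(-1*(-113) - 80416) = 1/(113 - 80416) = 1/(-80303) = -1/80303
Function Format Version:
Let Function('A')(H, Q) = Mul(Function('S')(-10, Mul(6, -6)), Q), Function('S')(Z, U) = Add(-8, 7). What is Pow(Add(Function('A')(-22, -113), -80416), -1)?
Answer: Rational(-1, 80303) ≈ -1.2453e-5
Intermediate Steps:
Function('S')(Z, U) = -1
Function('A')(H, Q) = Mul(-1, Q)
Pow(Add(Function('A')(-22, -113), -80416), -1) = Pow(Add(Mul(-1, -113), -80416), -1) = Pow(Add(113, -80416), -1) = Pow(-80303, -1) = Rational(-1, 80303)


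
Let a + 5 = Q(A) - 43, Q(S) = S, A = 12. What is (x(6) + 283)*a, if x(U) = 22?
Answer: -10980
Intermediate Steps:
a = -36 (a = -5 + (12 - 43) = -5 - 31 = -36)
(x(6) + 283)*a = (22 + 283)*(-36) = 305*(-36) = -10980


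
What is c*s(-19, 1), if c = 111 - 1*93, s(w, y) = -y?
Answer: -18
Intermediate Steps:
c = 18 (c = 111 - 93 = 18)
c*s(-19, 1) = 18*(-1*1) = 18*(-1) = -18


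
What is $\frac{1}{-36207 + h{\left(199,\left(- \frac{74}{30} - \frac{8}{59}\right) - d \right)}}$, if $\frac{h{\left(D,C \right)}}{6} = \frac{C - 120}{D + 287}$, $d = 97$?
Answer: $- \frac{71685}{2595693143} \approx -2.7617 \cdot 10^{-5}$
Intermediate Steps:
$h{\left(D,C \right)} = \frac{6 \left(-120 + C\right)}{287 + D}$ ($h{\left(D,C \right)} = 6 \frac{C - 120}{D + 287} = 6 \frac{-120 + C}{287 + D} = \frac{6 \left(-120 + C\right)}{287 + D}$)
$\frac{1}{-36207 + h{\left(199,\left(- \frac{74}{30} - \frac{8}{59}\right) - d \right)}} = \frac{1}{-36207 + \frac{6 \left(-120 - \frac{88148}{885}\right)}{287 + 199}} = \frac{1}{-36207 + \frac{6 \left(-120 - \frac{88148}{885}\right)}{486}} = \frac{1}{-36207 + 6 \cdot \frac{1}{486} \left(-120 - \frac{88148}{885}\right)} = \frac{1}{-36207 + 6 \cdot \frac{1}{486} \left(- \frac{194348}{885}\right)} = \frac{1}{-36207 - \frac{194348}{71685}} = \frac{1}{- \frac{2595693143}{71685}} = - \frac{71685}{2595693143}$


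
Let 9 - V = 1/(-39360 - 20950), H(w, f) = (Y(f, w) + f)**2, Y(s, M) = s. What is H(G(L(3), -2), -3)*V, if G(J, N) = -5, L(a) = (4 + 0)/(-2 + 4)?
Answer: 9770238/30155 ≈ 324.00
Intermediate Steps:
L(a) = 2 (L(a) = 4/2 = 4*(1/2) = 2)
H(w, f) = 4*f**2 (H(w, f) = (f + f)**2 = (2*f)**2 = 4*f**2)
V = 542791/60310 (V = 9 - 1/(-39360 - 20950) = 9 - 1/(-60310) = 9 - 1*(-1/60310) = 9 + 1/60310 = 542791/60310 ≈ 9.0000)
H(G(L(3), -2), -3)*V = (4*(-3)**2)*(542791/60310) = (4*9)*(542791/60310) = 36*(542791/60310) = 9770238/30155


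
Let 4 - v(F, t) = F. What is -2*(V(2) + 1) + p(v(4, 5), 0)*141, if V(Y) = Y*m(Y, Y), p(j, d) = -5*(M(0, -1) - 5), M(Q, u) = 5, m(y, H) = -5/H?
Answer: 8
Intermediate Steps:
v(F, t) = 4 - F
p(j, d) = 0 (p(j, d) = -5*(5 - 5) = -5*0 = 0)
V(Y) = -5 (V(Y) = Y*(-5/Y) = -5)
-2*(V(2) + 1) + p(v(4, 5), 0)*141 = -2*(-5 + 1) + 0*141 = -2*(-4) + 0 = 8 + 0 = 8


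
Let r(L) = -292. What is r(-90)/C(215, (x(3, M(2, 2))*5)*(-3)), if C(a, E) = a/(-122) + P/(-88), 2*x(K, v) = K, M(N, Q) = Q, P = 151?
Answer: 1567456/18671 ≈ 83.951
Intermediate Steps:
x(K, v) = K/2
C(a, E) = -151/88 - a/122 (C(a, E) = a/(-122) + 151/(-88) = a*(-1/122) + 151*(-1/88) = -a/122 - 151/88 = -151/88 - a/122)
r(-90)/C(215, (x(3, M(2, 2))*5)*(-3)) = -292/(-151/88 - 1/122*215) = -292/(-151/88 - 215/122) = -292/(-18671/5368) = -292*(-5368/18671) = 1567456/18671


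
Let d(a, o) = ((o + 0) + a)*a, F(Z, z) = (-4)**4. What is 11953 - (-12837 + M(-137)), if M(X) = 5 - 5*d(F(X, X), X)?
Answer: 177105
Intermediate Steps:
F(Z, z) = 256
d(a, o) = a*(a + o) (d(a, o) = (o + a)*a = (a + o)*a = a*(a + o))
M(X) = -327675 - 1280*X (M(X) = 5 - 1280*(256 + X) = 5 - 5*(65536 + 256*X) = 5 + (-327680 - 1280*X) = -327675 - 1280*X)
11953 - (-12837 + M(-137)) = 11953 - (-12837 + (-327675 - 1280*(-137))) = 11953 - (-12837 + (-327675 + 175360)) = 11953 - (-12837 - 152315) = 11953 - 1*(-165152) = 11953 + 165152 = 177105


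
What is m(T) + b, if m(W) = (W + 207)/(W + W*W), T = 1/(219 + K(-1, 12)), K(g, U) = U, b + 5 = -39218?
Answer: 973111/116 ≈ 8388.9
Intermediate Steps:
b = -39223 (b = -5 - 39218 = -39223)
T = 1/231 (T = 1/(219 + 12) = 1/231 ≈ 0.0043290)
m(W) = (207 + W)/(W + W**2)
m(T) + b = (207 + 1/231)/((1/231)*(1 + 1/231)) - 39223 = 231*(47818/231)/(232/231) - 39223 = 231*(231/232)*(47818/231) - 39223 = 5522979/116 - 39223 = 973111/116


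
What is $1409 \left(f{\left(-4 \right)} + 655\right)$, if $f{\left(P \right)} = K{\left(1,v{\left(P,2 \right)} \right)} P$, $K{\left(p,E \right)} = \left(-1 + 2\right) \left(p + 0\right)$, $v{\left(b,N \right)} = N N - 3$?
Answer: $917259$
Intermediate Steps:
$v{\left(b,N \right)} = -3 + N^{2}$ ($v{\left(b,N \right)} = N^{2} - 3 = -3 + N^{2}$)
$K{\left(p,E \right)} = p$ ($K{\left(p,E \right)} = 1 p = p$)
$f{\left(P \right)} = P$ ($f{\left(P \right)} = 1 P = P$)
$1409 \left(f{\left(-4 \right)} + 655\right) = 1409 \left(-4 + 655\right) = 1409 \cdot 651 = 917259$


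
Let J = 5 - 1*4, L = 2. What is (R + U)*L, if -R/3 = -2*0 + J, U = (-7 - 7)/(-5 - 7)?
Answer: -11/3 ≈ -3.6667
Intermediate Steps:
J = 1 (J = 5 - 4 = 1)
U = 7/6 (U = -14/(-12) = -14*(-1/12) = 7/6 ≈ 1.1667)
R = -3 (R = -3*(-2*0 + 1) = -3*(0 + 1) = -3*1 = -3)
(R + U)*L = (-3 + 7/6)*2 = -11/6*2 = -11/3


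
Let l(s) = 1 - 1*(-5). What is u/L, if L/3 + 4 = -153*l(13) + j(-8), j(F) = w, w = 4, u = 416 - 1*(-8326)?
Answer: -1457/459 ≈ -3.1743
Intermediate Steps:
u = 8742 (u = 416 + 8326 = 8742)
l(s) = 6 (l(s) = 1 + 5 = 6)
j(F) = 4
L = -2754 (L = -12 + 3*(-153*6 + 4) = -12 + 3*(-918 + 4) = -12 + 3*(-914) = -12 - 2742 = -2754)
u/L = 8742/(-2754) = 8742*(-1/2754) = -1457/459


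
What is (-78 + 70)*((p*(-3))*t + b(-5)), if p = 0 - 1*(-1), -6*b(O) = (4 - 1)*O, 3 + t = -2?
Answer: -140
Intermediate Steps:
t = -5 (t = -3 - 2 = -5)
b(O) = -O/2 (b(O) = -(4 - 1)*O/6 = -O/2)
p = 1 (p = 0 + 1 = 1)
(-78 + 70)*((p*(-3))*t + b(-5)) = (-78 + 70)*((1*(-3))*(-5) - ½*(-5)) = -8*(-3*(-5) + 5/2) = -8*(15 + 5/2) = -8*35/2 = -140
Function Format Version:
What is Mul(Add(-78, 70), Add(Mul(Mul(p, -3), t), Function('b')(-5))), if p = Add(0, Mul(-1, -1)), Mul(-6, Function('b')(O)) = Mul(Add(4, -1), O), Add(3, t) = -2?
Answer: -140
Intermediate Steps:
t = -5 (t = Add(-3, -2) = -5)
Function('b')(O) = Mul(Rational(-1, 2), O) (Function('b')(O) = Mul(Rational(-1, 6), Mul(Add(4, -1), O)) = Mul(Rational(-1, 6), Mul(3, O)) = Mul(Rational(-1, 2), O))
p = 1 (p = Add(0, 1) = 1)
Mul(Add(-78, 70), Add(Mul(Mul(p, -3), t), Function('b')(-5))) = Mul(Add(-78, 70), Add(Mul(Mul(1, -3), -5), Mul(Rational(-1, 2), -5))) = Mul(-8, Add(Mul(-3, -5), Rational(5, 2))) = Mul(-8, Add(15, Rational(5, 2))) = Mul(-8, Rational(35, 2)) = -140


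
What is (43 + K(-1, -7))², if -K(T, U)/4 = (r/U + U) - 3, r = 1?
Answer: 342225/49 ≈ 6984.2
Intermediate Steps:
K(T, U) = 12 - 4*U - 4/U (K(T, U) = -4*((1/U + U) - 3) = -4*((U + 1/U) - 3) = -4*(-3 + U + 1/U) = 12 - 4*U - 4/U)
(43 + K(-1, -7))² = (43 + (12 - 4*(-7) - 4/(-7)))² = (43 + (12 + 28 - 4*(-⅐)))² = (43 + (12 + 28 + 4/7))² = (43 + 284/7)² = (585/7)² = 342225/49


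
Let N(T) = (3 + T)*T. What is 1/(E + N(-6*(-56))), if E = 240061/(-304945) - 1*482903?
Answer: -304945/112524640116 ≈ -2.7100e-6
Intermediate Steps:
E = -147259095396/304945 (E = 240061*(-1/304945) - 482903 = -240061/304945 - 482903 = -147259095396/304945 ≈ -4.8290e+5)
N(T) = T*(3 + T)
1/(E + N(-6*(-56))) = 1/(-147259095396/304945 + (-6*(-56))*(3 - 6*(-56))) = 1/(-147259095396/304945 + 336*(3 + 336)) = 1/(-147259095396/304945 + 336*339) = 1/(-147259095396/304945 + 113904) = 1/(-112524640116/304945) = -304945/112524640116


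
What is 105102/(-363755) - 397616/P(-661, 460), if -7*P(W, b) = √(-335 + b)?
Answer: -105102/363755 + 2783312*√5/25 ≈ 2.4895e+5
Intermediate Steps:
P(W, b) = -√(-335 + b)/7
105102/(-363755) - 397616/P(-661, 460) = 105102/(-363755) - 397616*(-7/√(-335 + 460)) = 105102*(-1/363755) - 397616*(-7*√5/25) = -105102/363755 - 397616*(-7*√5/25) = -105102/363755 - (-2783312)*√5/25 = -105102/363755 + 2783312*√5/25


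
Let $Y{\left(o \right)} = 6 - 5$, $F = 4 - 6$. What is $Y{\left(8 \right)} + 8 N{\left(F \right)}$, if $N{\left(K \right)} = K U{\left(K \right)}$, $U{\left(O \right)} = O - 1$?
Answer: $49$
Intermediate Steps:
$U{\left(O \right)} = -1 + O$
$F = -2$ ($F = 4 - 6 = -2$)
$Y{\left(o \right)} = 1$ ($Y{\left(o \right)} = 6 - 5 = 1$)
$N{\left(K \right)} = K \left(-1 + K\right)$
$Y{\left(8 \right)} + 8 N{\left(F \right)} = 1 + 8 \left(- 2 \left(-1 - 2\right)\right) = 1 + 8 \left(\left(-2\right) \left(-3\right)\right) = 1 + 8 \cdot 6 = 1 + 48 = 49$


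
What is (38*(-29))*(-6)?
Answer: 6612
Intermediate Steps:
(38*(-29))*(-6) = -1102*(-6) = 6612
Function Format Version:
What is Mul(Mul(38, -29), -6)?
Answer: 6612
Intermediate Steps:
Mul(Mul(38, -29), -6) = Mul(-1102, -6) = 6612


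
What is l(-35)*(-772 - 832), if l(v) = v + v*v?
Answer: -1908760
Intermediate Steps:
l(v) = v + v²
l(-35)*(-772 - 832) = (-35*(1 - 35))*(-772 - 832) = -35*(-34)*(-1604) = 1190*(-1604) = -1908760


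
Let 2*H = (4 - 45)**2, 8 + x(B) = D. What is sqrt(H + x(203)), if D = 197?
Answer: sqrt(4118)/2 ≈ 32.086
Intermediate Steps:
x(B) = 189 (x(B) = -8 + 197 = 189)
H = 1681/2 (H = (4 - 45)**2/2 = (1/2)*(-41)**2 = (1/2)*1681 = 1681/2 ≈ 840.50)
sqrt(H + x(203)) = sqrt(1681/2 + 189) = sqrt(2059/2) = sqrt(4118)/2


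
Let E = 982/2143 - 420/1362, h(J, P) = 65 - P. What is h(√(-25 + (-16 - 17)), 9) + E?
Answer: 27314720/486461 ≈ 56.150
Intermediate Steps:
E = 72904/486461 (E = 982*(1/2143) - 420*1/1362 = 982/2143 - 70/227 = 72904/486461 ≈ 0.14987)
h(√(-25 + (-16 - 17)), 9) + E = (65 - 1*9) + 72904/486461 = (65 - 9) + 72904/486461 = 56 + 72904/486461 = 27314720/486461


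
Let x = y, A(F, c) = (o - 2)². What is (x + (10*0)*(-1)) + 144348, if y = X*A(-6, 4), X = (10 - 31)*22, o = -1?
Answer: 140190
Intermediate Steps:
A(F, c) = 9 (A(F, c) = (-1 - 2)² = (-3)² = 9)
X = -462 (X = -21*22 = -462)
y = -4158 (y = -462*9 = -4158)
x = -4158
(x + (10*0)*(-1)) + 144348 = (-4158 + (10*0)*(-1)) + 144348 = (-4158 + 0*(-1)) + 144348 = (-4158 + 0) + 144348 = -4158 + 144348 = 140190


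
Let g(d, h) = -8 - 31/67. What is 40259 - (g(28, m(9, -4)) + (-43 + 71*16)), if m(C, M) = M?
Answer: 2624689/67 ≈ 39174.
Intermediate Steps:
g(d, h) = -567/67 (g(d, h) = -8 - 31*1/67 = -8 - 31/67 = -567/67)
40259 - (g(28, m(9, -4)) + (-43 + 71*16)) = 40259 - (-567/67 + (-43 + 71*16)) = 40259 - (-567/67 + (-43 + 1136)) = 40259 - (-567/67 + 1093) = 40259 - 1*72664/67 = 40259 - 72664/67 = 2624689/67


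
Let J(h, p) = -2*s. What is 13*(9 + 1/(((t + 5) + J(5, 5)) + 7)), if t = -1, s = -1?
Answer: 118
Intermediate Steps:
J(h, p) = 2 (J(h, p) = -2*(-1) = 2)
13*(9 + 1/(((t + 5) + J(5, 5)) + 7)) = 13*(9 + 1/(((-1 + 5) + 2) + 7)) = 13*(9 + 1/((4 + 2) + 7)) = 13*(9 + 1/(6 + 7)) = 13*(9 + 1/13) = 13*(118/13) = 118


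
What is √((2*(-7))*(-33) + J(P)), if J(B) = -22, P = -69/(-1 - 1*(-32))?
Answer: 2*√110 ≈ 20.976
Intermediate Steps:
P = -69/31 (P = -69/(-1 + 32) = -69/31 ≈ -2.2258)
√((2*(-7))*(-33) + J(P)) = √((2*(-7))*(-33) - 22) = √(-14*(-33) - 22) = √(462 - 22) = √440 = 2*√110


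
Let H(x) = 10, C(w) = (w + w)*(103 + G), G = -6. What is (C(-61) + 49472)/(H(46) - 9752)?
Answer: -18819/4871 ≈ -3.8635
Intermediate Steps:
C(w) = 194*w (C(w) = (w + w)*(103 - 6) = (2*w)*97 = 194*w)
(C(-61) + 49472)/(H(46) - 9752) = (194*(-61) + 49472)/(10 - 9752) = (-11834 + 49472)/(-9742) = 37638*(-1/9742) = -18819/4871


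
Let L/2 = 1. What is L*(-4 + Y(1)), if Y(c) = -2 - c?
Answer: -14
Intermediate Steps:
L = 2 (L = 2*1 = 2)
L*(-4 + Y(1)) = 2*(-4 + (-2 - 1*1)) = 2*(-4 + (-2 - 1)) = 2*(-4 - 3) = 2*(-7) = -14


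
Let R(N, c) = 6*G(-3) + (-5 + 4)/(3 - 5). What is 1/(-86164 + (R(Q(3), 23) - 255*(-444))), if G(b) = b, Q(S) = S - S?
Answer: 2/54077 ≈ 3.6984e-5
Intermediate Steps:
Q(S) = 0
R(N, c) = -35/2 (R(N, c) = 6*(-3) + (-5 + 4)/(3 - 5) = -18 - 1/(-2) = -18 - 1*(-½) = -18 + ½ = -35/2)
1/(-86164 + (R(Q(3), 23) - 255*(-444))) = 1/(-86164 + (-35/2 - 255*(-444))) = 1/(-86164 + (-35/2 + 113220)) = 1/(-86164 + 226405/2) = 1/(54077/2) = 2/54077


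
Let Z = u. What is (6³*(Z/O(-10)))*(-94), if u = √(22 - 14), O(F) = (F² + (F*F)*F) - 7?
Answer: 40608*√2/907 ≈ 63.317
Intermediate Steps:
O(F) = -7 + F² + F³ (O(F) = (F² + F²*F) - 7 = (F² + F³) - 7 = -7 + F² + F³)
u = 2*√2 (u = √8 = 2*√2 ≈ 2.8284)
Z = 2*√2 ≈ 2.8284
(6³*(Z/O(-10)))*(-94) = (6³*((2*√2)/(-7 + (-10)² + (-10)³)))*(-94) = (216*((2*√2)/(-7 + 100 - 1000)))*(-94) = (216*((2*√2)/(-907)))*(-94) = (216*((2*√2)*(-1/907)))*(-94) = (216*(-2*√2/907))*(-94) = -432*√2/907*(-94) = 40608*√2/907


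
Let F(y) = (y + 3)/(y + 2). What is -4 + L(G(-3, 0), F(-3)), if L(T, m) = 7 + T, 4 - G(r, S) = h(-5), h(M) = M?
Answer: 12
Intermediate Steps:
G(r, S) = 9 (G(r, S) = 4 - 1*(-5) = 4 + 5 = 9)
F(y) = (3 + y)/(2 + y)
-4 + L(G(-3, 0), F(-3)) = -4 + (7 + 9) = -4 + 16 = 12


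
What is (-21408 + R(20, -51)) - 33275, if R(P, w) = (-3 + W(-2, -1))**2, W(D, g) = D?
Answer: -54658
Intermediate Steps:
R(P, w) = 25 (R(P, w) = (-3 - 2)**2 = (-5)**2 = 25)
(-21408 + R(20, -51)) - 33275 = (-21408 + 25) - 33275 = -21383 - 33275 = -54658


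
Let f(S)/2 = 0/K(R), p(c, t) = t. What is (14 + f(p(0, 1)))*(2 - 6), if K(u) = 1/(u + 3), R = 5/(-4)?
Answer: -56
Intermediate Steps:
R = -5/4 (R = 5*(-¼) = -5/4 ≈ -1.2500)
K(u) = 1/(3 + u)
f(S) = 0 (f(S) = 2*(0/(1/(3 - 5/4))) = 2*(0/(1/(7/4))) = 2*(0/(4/7)) = 2*(0*(7/4)) = 2*0 = 0)
(14 + f(p(0, 1)))*(2 - 6) = (14 + 0)*(2 - 6) = 14*(-4) = -56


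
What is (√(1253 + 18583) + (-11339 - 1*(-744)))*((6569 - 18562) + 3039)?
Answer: 94867630 - 53724*√551 ≈ 9.3607e+7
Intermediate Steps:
(√(1253 + 18583) + (-11339 - 1*(-744)))*((6569 - 18562) + 3039) = (√19836 + (-11339 + 744))*(-11993 + 3039) = (6*√551 - 10595)*(-8954) = (-10595 + 6*√551)*(-8954) = 94867630 - 53724*√551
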